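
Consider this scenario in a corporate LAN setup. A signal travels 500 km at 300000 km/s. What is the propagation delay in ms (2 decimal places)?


Given: distance = 500 km, speed = 300000 km/s
Delay = distance / speed = 500 / 300000 seconds
Delay in ms = 500 * 1000 / 300000
Delay = 1.6667 ms
Rounded to 2 dp = 1.67 ms

1.67


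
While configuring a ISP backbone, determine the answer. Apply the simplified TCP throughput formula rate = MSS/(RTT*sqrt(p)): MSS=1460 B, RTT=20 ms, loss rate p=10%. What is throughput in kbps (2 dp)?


Given: MSS = 1460 bytes, RTT = 20 ms, loss = 10%
RTT in seconds = 20 / 1000 = 0.02
Loss rate = 10% = 0.1
sqrt(loss) = sqrt(0.1) = 0.316227766017
Throughput (bytes/s) = 1460 / (0.02 * 0.316227766017) = 230846.2692
Throughput (kbps) = 230846.2692 * 8 / 1000 = 1846.770154 -> 1846.77 kbps (2 dp)

1846.77


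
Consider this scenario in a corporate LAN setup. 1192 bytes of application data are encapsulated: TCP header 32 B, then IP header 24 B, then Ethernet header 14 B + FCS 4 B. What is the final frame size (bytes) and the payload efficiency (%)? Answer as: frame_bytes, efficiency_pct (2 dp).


TCP segment = 1192 + 32 = 1224 B
IP packet = 1224 + 24 = 1248 B
Ethernet frame = 1248 + 14 + 4 = 1266 B
Efficiency = app / frame = 1192 / 1266 = 0.941548 = 94.1548% -> 94.15% (2 dp)

1266, 94.15


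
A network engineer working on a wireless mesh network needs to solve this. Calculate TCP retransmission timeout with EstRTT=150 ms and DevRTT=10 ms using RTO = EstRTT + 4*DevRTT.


Given: EstRTT = 150 ms, DevRTT = 10 ms
Timeout = EstRTT + 4 * DevRTT
4 * DevRTT = 4 * 10 = 40
Timeout = 150 + 40 = 190 ms

190


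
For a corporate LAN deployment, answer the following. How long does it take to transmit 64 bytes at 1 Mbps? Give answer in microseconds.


Given: packet = 64 bytes, bandwidth = 1 Mbps
Packet in bits = 64 * 8 = 512 bits
Bandwidth = 1 * 10^6 = 1000000 bps
Time = 512 / 1000000 seconds
Time in us = 512 * 10^6 / 1000000 = 512

512


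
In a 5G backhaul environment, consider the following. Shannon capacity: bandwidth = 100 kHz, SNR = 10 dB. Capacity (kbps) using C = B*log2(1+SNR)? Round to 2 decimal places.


Given: B = 100 kHz, SNR = 10 dB
SNR linear = 10^(10/10) = 10
1 + SNR = 11
log2(11) = 3.4594316186
C = 100 * 1000 * 3.4594316186 = 345943.1619 bps
C = 345.943162 kbps -> 345.94 kbps (2 dp)

345.94


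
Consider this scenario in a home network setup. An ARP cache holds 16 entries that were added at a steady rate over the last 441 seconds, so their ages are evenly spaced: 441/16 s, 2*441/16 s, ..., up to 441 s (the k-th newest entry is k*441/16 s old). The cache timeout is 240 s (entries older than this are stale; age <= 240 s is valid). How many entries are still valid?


Ages are k * 441/16 s for k = 1..16 (spacing = 27.5625 s).
Entry k is valid iff k * 441/16 <= 240 iff k <= 16 * 240 / 441 = 8.7075
n_valid = floor(8.7075) = 8
(n_stale = 16 - 8 = 8)

8


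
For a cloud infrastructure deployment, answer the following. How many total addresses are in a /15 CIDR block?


Given: CIDR prefix /15
Host bits = 32 - 15 = 17
Total addresses = 2^17 = 131072

131072


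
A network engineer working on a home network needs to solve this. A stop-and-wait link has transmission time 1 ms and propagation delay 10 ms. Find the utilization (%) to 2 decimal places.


Given: Ttrans = 1 ms, Tprop = 10 ms
RTT = 2 * Tprop = 2 * 10 = 20 ms
U = Ttrans / (Ttrans + RTT)
U = 1 / (1 + 20)
U = 1 / 21 = 0.047619
U% = 4.76%

4.76


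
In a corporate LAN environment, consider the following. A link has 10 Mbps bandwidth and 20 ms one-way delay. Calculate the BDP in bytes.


Given: bandwidth = 10 Mbps, delay = 20 ms
BDP in bits = 10 * 10^6 * 20 / 1000
BDP in bits = 200000
BDP in bytes = 200000 / 8 = 25000

25000


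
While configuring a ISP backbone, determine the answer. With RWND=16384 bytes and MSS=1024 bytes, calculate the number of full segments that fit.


Given: RWND = 16384 bytes, MSS = 1024 bytes
Full segments = floor(RWND / MSS)
Full segments = floor(16384 / 1024)
Full segments = floor(16.0) = 16

16


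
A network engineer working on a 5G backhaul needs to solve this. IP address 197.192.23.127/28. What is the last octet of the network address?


Given: IP = 197.192.23.127, prefix = /28
Subnet mask = 255.255.255.240
Last octet of IP: 127
Last octet of mask: 240
Network last octet = 127 AND 240 = 112

112


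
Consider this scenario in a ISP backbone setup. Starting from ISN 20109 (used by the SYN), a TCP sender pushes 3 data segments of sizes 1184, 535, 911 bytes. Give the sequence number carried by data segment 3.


The SYN occupies sequence number ISN = 20109, so the first data byte is ISN + 1 = 20110.
SEQ of data segment i = (ISN + 1) + sum of payload sizes of segments 1..i-1.
Segment 1: SEQ = 20110, payload = 1184 bytes
Segment 2: SEQ = 21294, payload = 535 bytes
Segment 3: SEQ = 21829, payload = 911 bytes
SEQ of segment 3 = 20110 + 1184 + 535 = 21829

21829


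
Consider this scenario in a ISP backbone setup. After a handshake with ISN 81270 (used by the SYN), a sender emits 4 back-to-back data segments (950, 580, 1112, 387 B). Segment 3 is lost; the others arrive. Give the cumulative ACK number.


SYN uses sequence number 81270; first data byte = ISN + 1 = 81271.
Segment 1: SEQ = 81271, len = 950 B, covers [81271, 82220]
Segment 2: SEQ = 82221, len = 580 B, covers [82221, 82800]
Segment 3: SEQ = 82801, len = 1112 B, covers [82801, 83912] [LOST]
Segment 4: SEQ = 83913, len = 387 B, covers [83913, 84299]
In-order data received: bytes [81271, 82800] (segments 1..2).
Segment 3 missing -> gap begins at byte 82801; later segments buffered out of order.
Cumulative ACK = next expected in-order byte = 81271 + 950 + 580 = 82801

82801


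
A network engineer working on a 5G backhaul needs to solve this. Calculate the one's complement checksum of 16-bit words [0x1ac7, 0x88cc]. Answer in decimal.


Given words: [0x1ac7, 0x88cc]
Step 1: Sum all words
Raw sum = 6855 + 35020 = 41875
One's complement = ~41875 & 0xFFFF = 23660

23660


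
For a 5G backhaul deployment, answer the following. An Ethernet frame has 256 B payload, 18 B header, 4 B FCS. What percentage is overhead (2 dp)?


Given: payload = 256 B, header = 18 B, trailer = 4 B
Overhead bytes = header + trailer = 18 + 4 = 22
Total frame = payload + overhead = 256 + 22 = 278
Overhead % = 22 / 278 * 100 = 7.9137% -> 7.91% (2 dp)

7.91


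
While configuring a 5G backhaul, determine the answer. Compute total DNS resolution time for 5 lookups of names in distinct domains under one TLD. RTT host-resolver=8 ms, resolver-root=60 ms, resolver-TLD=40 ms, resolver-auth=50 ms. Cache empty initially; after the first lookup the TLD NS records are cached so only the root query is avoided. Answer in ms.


Lookup 1 (cold cache): local + root + TLD + auth = 8 + 60 + 40 + 50 = 158 ms
Lookups 2..5 (TLD NS cached -> skip root; new domain -> still ask TLD and auth): local + TLD + auth = 8 + 40 + 50 = 98 ms each
Remaining 4 lookups: 4 * 98 = 392 ms
Total = 158 + 392 = 550 ms

550


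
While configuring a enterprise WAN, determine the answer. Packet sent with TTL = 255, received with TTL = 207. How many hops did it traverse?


Given: initial TTL = 255, received TTL = 207
Hops = initial TTL - received TTL
Hops = 255 - 207 = 48

48


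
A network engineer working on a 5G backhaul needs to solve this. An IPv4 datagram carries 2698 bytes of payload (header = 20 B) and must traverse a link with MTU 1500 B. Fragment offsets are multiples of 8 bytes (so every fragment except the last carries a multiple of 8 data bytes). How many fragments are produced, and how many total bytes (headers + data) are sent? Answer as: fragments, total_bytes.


Max data per non-final fragment = floor((MTU - header)/8)*8 = floor((1500 - 20)/8)*8 = floor(1480/8)*8 = 1480 B
Final fragment needs no 8-byte alignment: it can carry up to MTU - header = 1480 B
Non-final fragments needed = ceil((payload - 1480) / 1480) = ceil(1218/1480) = ceil(0.8230) = 1
Number of fragments = 1 + 1 = 2
Fragment sizes (data): 1 * 1480 B + 1218 B (last, 1218 <= 1480 OK)
Total bytes sent = payload + n_frags * header = 2698 + 2*20 = 2698 + 40 = 2738 B

2, 2738


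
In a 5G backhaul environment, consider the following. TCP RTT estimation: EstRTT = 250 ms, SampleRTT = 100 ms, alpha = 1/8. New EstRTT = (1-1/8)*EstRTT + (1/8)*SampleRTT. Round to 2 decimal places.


Given: EstRTT = 250 ms, SampleRTT = 100 ms, alpha = 1/8
New EstRTT = (1 - alpha) * EstRTT + alpha * SampleRTT
(7/8) * 250 = 218.75
(1/8) * 100 = 12.5
New EstRTT = 218.75 + 12.5 = 231.25 ms -> 231.25 ms (2 dp)

231.25


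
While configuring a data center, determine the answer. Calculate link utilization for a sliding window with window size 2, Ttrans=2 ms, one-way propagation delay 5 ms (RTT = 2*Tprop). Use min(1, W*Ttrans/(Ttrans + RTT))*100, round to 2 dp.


Given: W = 2, Ttrans = 2 ms, RTT = 10 ms (= 2 * Tprop, Tprop = 5 ms)
Cycle time = Ttrans + RTT = 2 + 10 = 12 ms (first packet sent until its ACK returns)
W * Ttrans = 2 * 2 = 4 ms of sending per cycle
W * Ttrans / (Ttrans + RTT) = 4 / 12 = 0.333333
U = min(1, 0.333333) = 0.333333
U% = 33.33%

33.33


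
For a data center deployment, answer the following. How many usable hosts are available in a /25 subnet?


Given: subnet mask /25
Host bits = 32 - 25 = 7
Total addresses = 2^7 = 128
Usable hosts = 128 - 2 (network + broadcast) = 126

126


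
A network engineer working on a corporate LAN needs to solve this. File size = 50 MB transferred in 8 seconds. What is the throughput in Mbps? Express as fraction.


Given: file = 50 MB, time = 8 s
File in Mb = 50 * 8 = 400 Mb
Throughput = 400 / 8 Mbps
Throughput = 50 Mbps

50


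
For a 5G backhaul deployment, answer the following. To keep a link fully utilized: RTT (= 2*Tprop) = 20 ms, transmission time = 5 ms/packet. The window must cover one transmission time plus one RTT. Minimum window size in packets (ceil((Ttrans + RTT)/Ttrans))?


Given: Ttrans = 5 ms, RTT = 20 ms (= 2 * Tprop, Tprop = 10 ms)
Time until first ACK returns = Ttrans + RTT = 5 + 20 = 25 ms
Need W * Ttrans >= Ttrans + RTT  ->  W >= (Ttrans + RTT) / Ttrans
(Ttrans + RTT) / Ttrans = 25 / 5 = 5
W_min = ceil(5) = 5

5


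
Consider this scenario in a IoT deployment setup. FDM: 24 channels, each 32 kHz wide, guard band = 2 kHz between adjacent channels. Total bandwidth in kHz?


Given: 24 channels, 32 kHz each, guard = 2 kHz
Channel bandwidth = 24 * 32 = 768 kHz
Guard bands = 23 gaps * 2 kHz = 46 kHz
Total = 768 + 46 = 814 kHz

814


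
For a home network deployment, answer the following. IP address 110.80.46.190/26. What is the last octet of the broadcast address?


Given: IP = 110.80.46.190, prefix = /26
Host bits = 32 - 26 = 6
Network last octet = 190 AND mask = 128
Host part size = 2^6 - 1 = 63
Broadcast last octet = 128 OR 63 = 191

191


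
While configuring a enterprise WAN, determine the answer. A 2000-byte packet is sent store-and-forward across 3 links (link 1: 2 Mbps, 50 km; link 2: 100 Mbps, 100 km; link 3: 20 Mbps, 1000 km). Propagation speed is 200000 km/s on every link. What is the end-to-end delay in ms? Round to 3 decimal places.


Packet = 2000 bytes = 16000 bits. Store-and-forward: sum (t_trans + t_prop) per link.
Link 1: t_trans = 16000/(2*10^6) s = 8.0000 ms; t_prop = 50/200000 s = 0.2500 ms; subtotal = 8.2500 ms
Link 2: t_trans = 16000/(100*10^6) s = 0.1600 ms; t_prop = 100/200000 s = 0.5000 ms; subtotal = 0.6600 ms
Link 3: t_trans = 16000/(20*10^6) s = 0.8000 ms; t_prop = 1000/200000 s = 5.0000 ms; subtotal = 5.8000 ms
End-to-end = 8.2500 + 0.6600 + 5.8000 = 14.7100 ms -> 14.710 ms (3 dp)

14.710


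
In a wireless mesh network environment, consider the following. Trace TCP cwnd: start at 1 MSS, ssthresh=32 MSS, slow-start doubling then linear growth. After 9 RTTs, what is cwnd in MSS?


RTT 0: cwnd = 1 MSS (initial)
RTT 1: cwnd = 2 MSS (slow start, doubled)
RTT 2: cwnd = 4 MSS (slow start, doubled)
RTT 3: cwnd = 8 MSS (slow start, doubled)
RTT 4: cwnd = 16 MSS (slow start, doubled)
RTT 5: cwnd = 32 MSS (slow start, doubled)
RTT 6: cwnd = 33 MSS (congestion avoidance, +1)
RTT 7: cwnd = 34 MSS (congestion avoidance, +1)
RTT 8: cwnd = 35 MSS (congestion avoidance, +1)
RTT 9: cwnd = 36 MSS (congestion avoidance, +1)

36


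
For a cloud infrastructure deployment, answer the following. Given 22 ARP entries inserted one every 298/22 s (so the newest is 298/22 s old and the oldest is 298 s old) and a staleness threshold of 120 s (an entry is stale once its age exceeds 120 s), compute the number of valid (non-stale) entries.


Ages are k * 298/22 s for k = 1..22 (spacing = 13.5455 s).
Entry k is valid iff k * 298/22 <= 120 iff k <= 22 * 120 / 298 = 8.8591
n_valid = floor(8.8591) = 8
(n_stale = 22 - 8 = 14)

8


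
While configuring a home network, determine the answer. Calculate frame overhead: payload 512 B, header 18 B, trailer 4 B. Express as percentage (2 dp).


Given: payload = 512 B, header = 18 B, trailer = 4 B
Overhead bytes = header + trailer = 18 + 4 = 22
Total frame = payload + overhead = 512 + 22 = 534
Overhead % = 22 / 534 * 100 = 4.1199% -> 4.12% (2 dp)

4.12


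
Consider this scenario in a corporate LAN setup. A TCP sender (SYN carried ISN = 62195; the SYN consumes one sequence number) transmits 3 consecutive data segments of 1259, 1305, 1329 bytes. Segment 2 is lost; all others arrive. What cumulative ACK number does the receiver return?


SYN uses sequence number 62195; first data byte = ISN + 1 = 62196.
Segment 1: SEQ = 62196, len = 1259 B, covers [62196, 63454]
Segment 2: SEQ = 63455, len = 1305 B, covers [63455, 64759] [LOST]
Segment 3: SEQ = 64760, len = 1329 B, covers [64760, 66088]
In-order data received: bytes [62196, 63454] (segments 1..1).
Segment 2 missing -> gap begins at byte 63455; later segments buffered out of order.
Cumulative ACK = next expected in-order byte = 62196 + 1259 = 63455

63455


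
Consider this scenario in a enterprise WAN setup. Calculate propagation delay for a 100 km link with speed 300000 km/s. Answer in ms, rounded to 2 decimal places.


Given: distance = 100 km, speed = 300000 km/s
Delay = distance / speed = 100 / 300000 seconds
Delay in ms = 100 * 1000 / 300000
Delay = 0.3333 ms
Rounded to 2 dp = 0.33 ms

0.33


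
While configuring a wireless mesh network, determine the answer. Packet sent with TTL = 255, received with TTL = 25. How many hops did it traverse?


Given: initial TTL = 255, received TTL = 25
Hops = initial TTL - received TTL
Hops = 255 - 25 = 230

230


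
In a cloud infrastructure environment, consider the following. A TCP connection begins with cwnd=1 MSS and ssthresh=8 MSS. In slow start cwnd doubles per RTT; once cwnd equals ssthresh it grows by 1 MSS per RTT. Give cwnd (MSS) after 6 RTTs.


RTT 0: cwnd = 1 MSS (initial)
RTT 1: cwnd = 2 MSS (slow start, doubled)
RTT 2: cwnd = 4 MSS (slow start, doubled)
RTT 3: cwnd = 8 MSS (slow start, doubled)
RTT 4: cwnd = 9 MSS (congestion avoidance, +1)
RTT 5: cwnd = 10 MSS (congestion avoidance, +1)
RTT 6: cwnd = 11 MSS (congestion avoidance, +1)

11


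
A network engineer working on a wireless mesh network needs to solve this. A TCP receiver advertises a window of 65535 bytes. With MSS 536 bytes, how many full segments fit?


Given: RWND = 65535 bytes, MSS = 536 bytes
Full segments = floor(RWND / MSS)
Full segments = floor(65535 / 536)
Full segments = floor(122.2668) = 122

122


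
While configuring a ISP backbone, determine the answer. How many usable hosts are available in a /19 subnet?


Given: subnet mask /19
Host bits = 32 - 19 = 13
Total addresses = 2^13 = 8192
Usable hosts = 8192 - 2 (network + broadcast) = 8190

8190


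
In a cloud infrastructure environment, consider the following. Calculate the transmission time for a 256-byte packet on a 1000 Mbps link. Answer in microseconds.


Given: packet = 256 bytes, bandwidth = 1000 Mbps
Packet in bits = 256 * 8 = 2048 bits
Bandwidth = 1000 * 10^6 = 1000000000 bps
Time = 2048 / 1000000000 seconds
Time in us = 2048 * 10^6 / 1000000000 = 2.048

2.048


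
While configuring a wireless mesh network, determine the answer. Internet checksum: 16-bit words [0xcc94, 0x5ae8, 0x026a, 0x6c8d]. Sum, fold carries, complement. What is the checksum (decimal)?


Given words: [0xcc94, 0x5ae8, 0x026a, 0x6c8d]
Step 1: Sum all words
Raw sum = 52372 + 23272 + 618 + 27789 = 104051
Step 2: Fold carry: (38515 + 1) = 38516
One's complement = ~38516 & 0xFFFF = 27019

27019


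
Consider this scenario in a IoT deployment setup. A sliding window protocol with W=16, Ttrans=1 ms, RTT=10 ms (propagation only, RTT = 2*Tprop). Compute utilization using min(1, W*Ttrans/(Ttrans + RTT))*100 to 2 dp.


Given: W = 16, Ttrans = 1 ms, RTT = 10 ms (= 2 * Tprop, Tprop = 5 ms)
Cycle time = Ttrans + RTT = 1 + 10 = 11 ms (first packet sent until its ACK returns)
W * Ttrans = 16 * 1 = 16 ms of sending per cycle
W * Ttrans / (Ttrans + RTT) = 16 / 11 = 1.454545
U = min(1, 1.454545) = 1.000000
U% = 100.00%

100.00


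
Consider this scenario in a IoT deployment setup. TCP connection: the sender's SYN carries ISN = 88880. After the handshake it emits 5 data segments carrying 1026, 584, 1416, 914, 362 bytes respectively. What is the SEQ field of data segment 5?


The SYN occupies sequence number ISN = 88880, so the first data byte is ISN + 1 = 88881.
SEQ of data segment i = (ISN + 1) + sum of payload sizes of segments 1..i-1.
Segment 1: SEQ = 88881, payload = 1026 bytes
Segment 2: SEQ = 89907, payload = 584 bytes
Segment 3: SEQ = 90491, payload = 1416 bytes
Segment 4: SEQ = 91907, payload = 914 bytes
Segment 5: SEQ = 92821, payload = 362 bytes
SEQ of segment 5 = 88881 + 1026 + 584 + 1416 + 914 = 92821

92821


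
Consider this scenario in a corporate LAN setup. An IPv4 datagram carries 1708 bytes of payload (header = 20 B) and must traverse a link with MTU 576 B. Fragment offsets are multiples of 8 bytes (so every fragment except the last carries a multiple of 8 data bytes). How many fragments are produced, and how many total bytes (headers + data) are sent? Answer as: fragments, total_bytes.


Max data per non-final fragment = floor((MTU - header)/8)*8 = floor((576 - 20)/8)*8 = floor(556/8)*8 = 552 B
Final fragment needs no 8-byte alignment: it can carry up to MTU - header = 556 B
Non-final fragments needed = ceil((payload - 556) / 552) = ceil(1152/552) = ceil(2.0870) = 3
Number of fragments = 3 + 1 = 4
Fragment sizes (data): 3 * 552 B + 52 B (last, 52 <= 556 OK)
Total bytes sent = payload + n_frags * header = 1708 + 4*20 = 1708 + 80 = 1788 B

4, 1788


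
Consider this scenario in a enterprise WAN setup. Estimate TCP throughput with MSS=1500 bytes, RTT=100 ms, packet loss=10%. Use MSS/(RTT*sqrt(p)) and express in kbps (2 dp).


Given: MSS = 1500 bytes, RTT = 100 ms, loss = 10%
RTT in seconds = 100 / 1000 = 0.1
Loss rate = 10% = 0.1
sqrt(loss) = sqrt(0.1) = 0.316227766017
Throughput (bytes/s) = 1500 / (0.1 * 0.316227766017) = 47434.1649
Throughput (kbps) = 47434.1649 * 8 / 1000 = 379.473319 -> 379.47 kbps (2 dp)

379.47


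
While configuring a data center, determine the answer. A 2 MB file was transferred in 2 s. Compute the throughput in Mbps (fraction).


Given: file = 2 MB, time = 2 s
File in Mb = 2 * 8 = 16 Mb
Throughput = 16 / 2 Mbps
Throughput = 8 Mbps

8


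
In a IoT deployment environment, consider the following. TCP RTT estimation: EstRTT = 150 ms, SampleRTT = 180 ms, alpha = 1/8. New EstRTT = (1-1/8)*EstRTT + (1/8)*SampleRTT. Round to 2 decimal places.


Given: EstRTT = 150 ms, SampleRTT = 180 ms, alpha = 1/8
New EstRTT = (1 - alpha) * EstRTT + alpha * SampleRTT
(7/8) * 150 = 131.25
(1/8) * 180 = 22.5
New EstRTT = 131.25 + 22.5 = 153.75 ms -> 153.75 ms (2 dp)

153.75


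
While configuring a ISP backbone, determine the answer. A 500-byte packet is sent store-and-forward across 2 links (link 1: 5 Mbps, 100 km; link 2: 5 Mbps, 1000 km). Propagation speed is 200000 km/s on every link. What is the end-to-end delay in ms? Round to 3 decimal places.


Packet = 500 bytes = 4000 bits. Store-and-forward: sum (t_trans + t_prop) per link.
Link 1: t_trans = 4000/(5*10^6) s = 0.8000 ms; t_prop = 100/200000 s = 0.5000 ms; subtotal = 1.3000 ms
Link 2: t_trans = 4000/(5*10^6) s = 0.8000 ms; t_prop = 1000/200000 s = 5.0000 ms; subtotal = 5.8000 ms
End-to-end = 1.3000 + 5.8000 = 7.1000 ms -> 7.100 ms (3 dp)

7.100


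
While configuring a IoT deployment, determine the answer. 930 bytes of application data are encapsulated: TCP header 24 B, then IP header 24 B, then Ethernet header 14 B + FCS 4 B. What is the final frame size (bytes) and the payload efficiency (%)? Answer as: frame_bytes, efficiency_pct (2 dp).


TCP segment = 930 + 24 = 954 B
IP packet = 954 + 24 = 978 B
Ethernet frame = 978 + 14 + 4 = 996 B
Efficiency = app / frame = 930 / 996 = 0.933735 = 93.3735% -> 93.37% (2 dp)

996, 93.37


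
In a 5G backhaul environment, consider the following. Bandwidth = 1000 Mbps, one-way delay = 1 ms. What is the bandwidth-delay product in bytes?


Given: bandwidth = 1000 Mbps, delay = 1 ms
BDP in bits = 1000 * 10^6 * 1 / 1000
BDP in bits = 1000000
BDP in bytes = 1000000 / 8 = 125000

125000


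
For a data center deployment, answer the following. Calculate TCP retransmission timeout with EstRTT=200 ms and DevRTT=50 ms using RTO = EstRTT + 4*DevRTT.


Given: EstRTT = 200 ms, DevRTT = 50 ms
Timeout = EstRTT + 4 * DevRTT
4 * DevRTT = 4 * 50 = 200
Timeout = 200 + 200 = 400 ms

400


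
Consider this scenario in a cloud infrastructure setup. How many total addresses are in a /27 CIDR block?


Given: CIDR prefix /27
Host bits = 32 - 27 = 5
Total addresses = 2^5 = 32

32


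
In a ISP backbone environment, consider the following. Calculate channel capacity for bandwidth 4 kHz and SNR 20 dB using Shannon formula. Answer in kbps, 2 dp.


Given: B = 4 kHz, SNR = 20 dB
SNR linear = 10^(20/10) = 100
1 + SNR = 101
log2(101) = 6.6582114828
C = 4 * 1000 * 6.6582114828 = 26632.8459 bps
C = 26.632846 kbps -> 26.63 kbps (2 dp)

26.63


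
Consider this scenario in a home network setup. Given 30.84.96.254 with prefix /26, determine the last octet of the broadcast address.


Given: IP = 30.84.96.254, prefix = /26
Host bits = 32 - 26 = 6
Network last octet = 254 AND mask = 192
Host part size = 2^6 - 1 = 63
Broadcast last octet = 192 OR 63 = 255

255


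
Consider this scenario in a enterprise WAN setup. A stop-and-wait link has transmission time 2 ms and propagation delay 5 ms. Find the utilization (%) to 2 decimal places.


Given: Ttrans = 2 ms, Tprop = 5 ms
RTT = 2 * Tprop = 2 * 5 = 10 ms
U = Ttrans / (Ttrans + RTT)
U = 2 / (2 + 10)
U = 2 / 12 = 0.166667
U% = 16.67%

16.67


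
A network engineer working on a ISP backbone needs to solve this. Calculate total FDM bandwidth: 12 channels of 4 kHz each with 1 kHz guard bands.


Given: 12 channels, 4 kHz each, guard = 1 kHz
Channel bandwidth = 12 * 4 = 48 kHz
Guard bands = 11 gaps * 1 kHz = 11 kHz
Total = 48 + 11 = 59 kHz

59


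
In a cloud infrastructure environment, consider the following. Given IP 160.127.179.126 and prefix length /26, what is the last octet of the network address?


Given: IP = 160.127.179.126, prefix = /26
Subnet mask = 255.255.255.192
Last octet of IP: 126
Last octet of mask: 192
Network last octet = 126 AND 192 = 64

64


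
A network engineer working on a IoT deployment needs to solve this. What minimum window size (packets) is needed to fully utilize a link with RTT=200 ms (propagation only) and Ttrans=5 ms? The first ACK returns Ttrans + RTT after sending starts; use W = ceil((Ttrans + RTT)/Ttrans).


Given: Ttrans = 5 ms, RTT = 200 ms (= 2 * Tprop, Tprop = 100 ms)
Time until first ACK returns = Ttrans + RTT = 5 + 200 = 205 ms
Need W * Ttrans >= Ttrans + RTT  ->  W >= (Ttrans + RTT) / Ttrans
(Ttrans + RTT) / Ttrans = 205 / 5 = 41
W_min = ceil(41) = 41

41


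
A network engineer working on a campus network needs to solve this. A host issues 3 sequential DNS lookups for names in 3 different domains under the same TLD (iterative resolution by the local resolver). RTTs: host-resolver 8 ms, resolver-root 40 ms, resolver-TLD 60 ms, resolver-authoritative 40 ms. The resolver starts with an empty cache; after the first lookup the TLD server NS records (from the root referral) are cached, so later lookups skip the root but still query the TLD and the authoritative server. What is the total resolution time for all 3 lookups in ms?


Lookup 1 (cold cache): local + root + TLD + auth = 8 + 40 + 60 + 40 = 148 ms
Lookups 2..3 (TLD NS cached -> skip root; new domain -> still ask TLD and auth): local + TLD + auth = 8 + 60 + 40 = 108 ms each
Remaining 2 lookups: 2 * 108 = 216 ms
Total = 148 + 216 = 364 ms

364


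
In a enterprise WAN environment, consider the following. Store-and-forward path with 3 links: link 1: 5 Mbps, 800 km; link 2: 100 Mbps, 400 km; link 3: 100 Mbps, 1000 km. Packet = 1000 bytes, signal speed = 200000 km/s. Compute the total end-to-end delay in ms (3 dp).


Packet = 1000 bytes = 8000 bits. Store-and-forward: sum (t_trans + t_prop) per link.
Link 1: t_trans = 8000/(5*10^6) s = 1.6000 ms; t_prop = 800/200000 s = 4.0000 ms; subtotal = 5.6000 ms
Link 2: t_trans = 8000/(100*10^6) s = 0.0800 ms; t_prop = 400/200000 s = 2.0000 ms; subtotal = 2.0800 ms
Link 3: t_trans = 8000/(100*10^6) s = 0.0800 ms; t_prop = 1000/200000 s = 5.0000 ms; subtotal = 5.0800 ms
End-to-end = 5.6000 + 2.0800 + 5.0800 = 12.7600 ms -> 12.760 ms (3 dp)

12.760


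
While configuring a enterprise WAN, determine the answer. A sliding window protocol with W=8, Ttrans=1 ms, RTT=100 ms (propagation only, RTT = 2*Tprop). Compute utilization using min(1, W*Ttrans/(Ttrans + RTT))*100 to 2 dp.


Given: W = 8, Ttrans = 1 ms, RTT = 100 ms (= 2 * Tprop, Tprop = 50 ms)
Cycle time = Ttrans + RTT = 1 + 100 = 101 ms (first packet sent until its ACK returns)
W * Ttrans = 8 * 1 = 8 ms of sending per cycle
W * Ttrans / (Ttrans + RTT) = 8 / 101 = 0.079208
U = min(1, 0.079208) = 0.079208
U% = 7.92%

7.92


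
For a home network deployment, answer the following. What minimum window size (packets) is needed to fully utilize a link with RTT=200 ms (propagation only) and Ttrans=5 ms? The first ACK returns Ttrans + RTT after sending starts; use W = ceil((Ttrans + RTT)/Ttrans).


Given: Ttrans = 5 ms, RTT = 200 ms (= 2 * Tprop, Tprop = 100 ms)
Time until first ACK returns = Ttrans + RTT = 5 + 200 = 205 ms
Need W * Ttrans >= Ttrans + RTT  ->  W >= (Ttrans + RTT) / Ttrans
(Ttrans + RTT) / Ttrans = 205 / 5 = 41
W_min = ceil(41) = 41

41


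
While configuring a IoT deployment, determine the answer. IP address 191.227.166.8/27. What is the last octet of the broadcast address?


Given: IP = 191.227.166.8, prefix = /27
Host bits = 32 - 27 = 5
Network last octet = 8 AND mask = 0
Host part size = 2^5 - 1 = 31
Broadcast last octet = 0 OR 31 = 31

31


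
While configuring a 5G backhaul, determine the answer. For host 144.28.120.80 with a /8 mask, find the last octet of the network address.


Given: IP = 144.28.120.80, prefix = /8
Subnet mask = 255.0.0.0
Last octet of IP: 80
Last octet of mask: 0
Network last octet = 80 AND 0 = 0

0


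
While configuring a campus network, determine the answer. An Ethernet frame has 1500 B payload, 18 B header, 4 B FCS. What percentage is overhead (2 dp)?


Given: payload = 1500 B, header = 18 B, trailer = 4 B
Overhead bytes = header + trailer = 18 + 4 = 22
Total frame = payload + overhead = 1500 + 22 = 1522
Overhead % = 22 / 1522 * 100 = 1.4455% -> 1.45% (2 dp)

1.45


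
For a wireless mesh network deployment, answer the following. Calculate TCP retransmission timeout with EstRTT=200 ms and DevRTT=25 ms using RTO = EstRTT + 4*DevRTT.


Given: EstRTT = 200 ms, DevRTT = 25 ms
Timeout = EstRTT + 4 * DevRTT
4 * DevRTT = 4 * 25 = 100
Timeout = 200 + 100 = 300 ms

300


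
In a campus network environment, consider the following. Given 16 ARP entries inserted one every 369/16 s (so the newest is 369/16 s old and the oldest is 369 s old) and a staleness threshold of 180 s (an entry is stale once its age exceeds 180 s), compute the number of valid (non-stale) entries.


Ages are k * 369/16 s for k = 1..16 (spacing = 23.0625 s).
Entry k is valid iff k * 369/16 <= 180 iff k <= 16 * 180 / 369 = 7.8049
n_valid = floor(7.8049) = 7
(n_stale = 16 - 7 = 9)

7


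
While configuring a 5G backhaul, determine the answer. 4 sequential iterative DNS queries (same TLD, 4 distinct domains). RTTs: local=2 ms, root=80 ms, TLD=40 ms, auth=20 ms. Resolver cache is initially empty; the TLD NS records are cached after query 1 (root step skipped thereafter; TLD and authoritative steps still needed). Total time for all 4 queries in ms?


Lookup 1 (cold cache): local + root + TLD + auth = 2 + 80 + 40 + 20 = 142 ms
Lookups 2..4 (TLD NS cached -> skip root; new domain -> still ask TLD and auth): local + TLD + auth = 2 + 40 + 20 = 62 ms each
Remaining 3 lookups: 3 * 62 = 186 ms
Total = 142 + 186 = 328 ms

328


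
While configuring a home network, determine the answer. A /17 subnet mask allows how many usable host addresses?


Given: subnet mask /17
Host bits = 32 - 17 = 15
Total addresses = 2^15 = 32768
Usable hosts = 32768 - 2 (network + broadcast) = 32766

32766


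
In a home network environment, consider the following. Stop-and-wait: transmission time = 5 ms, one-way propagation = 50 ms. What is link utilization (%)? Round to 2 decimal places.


Given: Ttrans = 5 ms, Tprop = 50 ms
RTT = 2 * Tprop = 2 * 50 = 100 ms
U = Ttrans / (Ttrans + RTT)
U = 5 / (5 + 100)
U = 5 / 105 = 0.047619
U% = 4.76%

4.76


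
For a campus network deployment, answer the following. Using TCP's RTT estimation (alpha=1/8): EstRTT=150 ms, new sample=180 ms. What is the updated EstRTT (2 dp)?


Given: EstRTT = 150 ms, SampleRTT = 180 ms, alpha = 1/8
New EstRTT = (1 - alpha) * EstRTT + alpha * SampleRTT
(7/8) * 150 = 131.25
(1/8) * 180 = 22.5
New EstRTT = 131.25 + 22.5 = 153.75 ms -> 153.75 ms (2 dp)

153.75


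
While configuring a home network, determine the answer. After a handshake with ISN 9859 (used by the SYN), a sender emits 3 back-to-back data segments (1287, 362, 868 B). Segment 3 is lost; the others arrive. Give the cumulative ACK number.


SYN uses sequence number 9859; first data byte = ISN + 1 = 9860.
Segment 1: SEQ = 9860, len = 1287 B, covers [9860, 11146]
Segment 2: SEQ = 11147, len = 362 B, covers [11147, 11508]
Segment 3: SEQ = 11509, len = 868 B, covers [11509, 12376] [LOST]
In-order data received: bytes [9860, 11508] (segments 1..2).
Segment 3 missing -> gap begins at byte 11509.
Cumulative ACK = next expected in-order byte = 9860 + 1287 + 362 = 11509

11509


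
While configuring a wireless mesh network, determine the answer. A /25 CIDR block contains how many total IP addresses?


Given: CIDR prefix /25
Host bits = 32 - 25 = 7
Total addresses = 2^7 = 128

128


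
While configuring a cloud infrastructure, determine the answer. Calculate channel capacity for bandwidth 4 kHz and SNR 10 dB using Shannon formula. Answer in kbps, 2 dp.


Given: B = 4 kHz, SNR = 10 dB
SNR linear = 10^(10/10) = 10
1 + SNR = 11
log2(11) = 3.4594316186
C = 4 * 1000 * 3.4594316186 = 13837.7265 bps
C = 13.837726 kbps -> 13.84 kbps (2 dp)

13.84


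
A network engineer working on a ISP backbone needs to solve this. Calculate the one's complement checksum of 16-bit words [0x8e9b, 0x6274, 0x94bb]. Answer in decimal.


Given words: [0x8e9b, 0x6274, 0x94bb]
Step 1: Sum all words
Raw sum = 36507 + 25204 + 38075 = 99786
Step 2: Fold carry: (34250 + 1) = 34251
One's complement = ~34251 & 0xFFFF = 31284

31284


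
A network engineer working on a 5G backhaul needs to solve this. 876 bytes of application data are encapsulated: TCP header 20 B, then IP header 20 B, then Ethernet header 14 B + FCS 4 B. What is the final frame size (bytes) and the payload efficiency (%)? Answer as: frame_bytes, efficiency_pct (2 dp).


TCP segment = 876 + 20 = 896 B
IP packet = 896 + 20 = 916 B
Ethernet frame = 916 + 14 + 4 = 934 B
Efficiency = app / frame = 876 / 934 = 0.937901 = 93.7901% -> 93.79% (2 dp)

934, 93.79


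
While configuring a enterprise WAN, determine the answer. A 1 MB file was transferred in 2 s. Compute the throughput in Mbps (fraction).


Given: file = 1 MB, time = 2 s
File in Mb = 1 * 8 = 8 Mb
Throughput = 8 / 2 Mbps
Throughput = 4 Mbps

4


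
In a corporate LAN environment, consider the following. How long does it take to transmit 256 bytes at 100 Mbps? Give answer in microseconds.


Given: packet = 256 bytes, bandwidth = 100 Mbps
Packet in bits = 256 * 8 = 2048 bits
Bandwidth = 100 * 10^6 = 100000000 bps
Time = 2048 / 100000000 seconds
Time in us = 2048 * 10^6 / 100000000 = 20.48

20.48


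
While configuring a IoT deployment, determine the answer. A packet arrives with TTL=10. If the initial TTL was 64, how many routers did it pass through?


Given: initial TTL = 64, received TTL = 10
Hops = initial TTL - received TTL
Hops = 64 - 10 = 54

54


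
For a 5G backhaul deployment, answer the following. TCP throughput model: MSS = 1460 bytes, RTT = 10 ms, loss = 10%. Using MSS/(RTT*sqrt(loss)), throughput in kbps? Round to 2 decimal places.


Given: MSS = 1460 bytes, RTT = 10 ms, loss = 10%
RTT in seconds = 10 / 1000 = 0.01
Loss rate = 10% = 0.1
sqrt(loss) = sqrt(0.1) = 0.316227766017
Throughput (bytes/s) = 1460 / (0.01 * 0.316227766017) = 461692.5384
Throughput (kbps) = 461692.5384 * 8 / 1000 = 3693.540307 -> 3693.54 kbps (2 dp)

3693.54


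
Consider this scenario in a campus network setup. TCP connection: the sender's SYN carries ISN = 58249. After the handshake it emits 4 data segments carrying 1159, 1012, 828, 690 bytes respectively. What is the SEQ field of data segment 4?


The SYN occupies sequence number ISN = 58249, so the first data byte is ISN + 1 = 58250.
SEQ of data segment i = (ISN + 1) + sum of payload sizes of segments 1..i-1.
Segment 1: SEQ = 58250, payload = 1159 bytes
Segment 2: SEQ = 59409, payload = 1012 bytes
Segment 3: SEQ = 60421, payload = 828 bytes
Segment 4: SEQ = 61249, payload = 690 bytes
SEQ of segment 4 = 58250 + 1159 + 1012 + 828 = 61249

61249


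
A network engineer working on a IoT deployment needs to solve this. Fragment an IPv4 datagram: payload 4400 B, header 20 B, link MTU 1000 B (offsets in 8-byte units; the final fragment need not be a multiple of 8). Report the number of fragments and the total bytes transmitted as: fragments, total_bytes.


Max data per non-final fragment = floor((MTU - header)/8)*8 = floor((1000 - 20)/8)*8 = floor(980/8)*8 = 976 B
Final fragment needs no 8-byte alignment: it can carry up to MTU - header = 980 B
Non-final fragments needed = ceil((payload - 980) / 976) = ceil(3420/976) = ceil(3.5041) = 4
Number of fragments = 4 + 1 = 5
Fragment sizes (data): 4 * 976 B + 496 B (last, 496 <= 980 OK)
Total bytes sent = payload + n_frags * header = 4400 + 5*20 = 4400 + 100 = 4500 B

5, 4500


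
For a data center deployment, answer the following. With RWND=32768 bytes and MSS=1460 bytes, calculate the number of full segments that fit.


Given: RWND = 32768 bytes, MSS = 1460 bytes
Full segments = floor(RWND / MSS)
Full segments = floor(32768 / 1460)
Full segments = floor(22.4438) = 22

22


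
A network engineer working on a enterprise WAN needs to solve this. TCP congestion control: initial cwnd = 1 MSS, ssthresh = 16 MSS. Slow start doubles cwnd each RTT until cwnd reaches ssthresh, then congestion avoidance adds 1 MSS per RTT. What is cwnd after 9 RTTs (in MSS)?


RTT 0: cwnd = 1 MSS (initial)
RTT 1: cwnd = 2 MSS (slow start, doubled)
RTT 2: cwnd = 4 MSS (slow start, doubled)
RTT 3: cwnd = 8 MSS (slow start, doubled)
RTT 4: cwnd = 16 MSS (slow start, doubled)
RTT 5: cwnd = 17 MSS (congestion avoidance, +1)
RTT 6: cwnd = 18 MSS (congestion avoidance, +1)
RTT 7: cwnd = 19 MSS (congestion avoidance, +1)
RTT 8: cwnd = 20 MSS (congestion avoidance, +1)
RTT 9: cwnd = 21 MSS (congestion avoidance, +1)

21


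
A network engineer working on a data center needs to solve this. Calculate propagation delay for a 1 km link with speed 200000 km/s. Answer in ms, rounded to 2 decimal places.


Given: distance = 1 km, speed = 200000 km/s
Delay = distance / speed = 1 / 200000 seconds
Delay in ms = 1 * 1000 / 200000
Delay = 0.0050 ms
Rounded to 2 dp = 0.01 ms

0.01


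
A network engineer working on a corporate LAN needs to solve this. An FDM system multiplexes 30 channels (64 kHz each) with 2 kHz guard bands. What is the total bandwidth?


Given: 30 channels, 64 kHz each, guard = 2 kHz
Channel bandwidth = 30 * 64 = 1920 kHz
Guard bands = 29 gaps * 2 kHz = 58 kHz
Total = 1920 + 58 = 1978 kHz

1978


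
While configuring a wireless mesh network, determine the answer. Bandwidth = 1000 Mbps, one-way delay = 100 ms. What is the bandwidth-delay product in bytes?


Given: bandwidth = 1000 Mbps, delay = 100 ms
BDP in bits = 1000 * 10^6 * 100 / 1000
BDP in bits = 100000000
BDP in bytes = 100000000 / 8 = 12500000

12500000


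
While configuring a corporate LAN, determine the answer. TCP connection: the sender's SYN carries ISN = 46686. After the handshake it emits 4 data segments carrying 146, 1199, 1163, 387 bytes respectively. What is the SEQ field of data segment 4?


The SYN occupies sequence number ISN = 46686, so the first data byte is ISN + 1 = 46687.
SEQ of data segment i = (ISN + 1) + sum of payload sizes of segments 1..i-1.
Segment 1: SEQ = 46687, payload = 146 bytes
Segment 2: SEQ = 46833, payload = 1199 bytes
Segment 3: SEQ = 48032, payload = 1163 bytes
Segment 4: SEQ = 49195, payload = 387 bytes
SEQ of segment 4 = 46687 + 146 + 1199 + 1163 = 49195

49195


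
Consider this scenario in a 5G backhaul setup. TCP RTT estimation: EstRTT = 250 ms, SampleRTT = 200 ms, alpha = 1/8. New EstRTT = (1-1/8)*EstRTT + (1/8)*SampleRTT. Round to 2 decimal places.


Given: EstRTT = 250 ms, SampleRTT = 200 ms, alpha = 1/8
New EstRTT = (1 - alpha) * EstRTT + alpha * SampleRTT
(7/8) * 250 = 218.75
(1/8) * 200 = 25
New EstRTT = 218.75 + 25 = 243.75 ms -> 243.75 ms (2 dp)

243.75


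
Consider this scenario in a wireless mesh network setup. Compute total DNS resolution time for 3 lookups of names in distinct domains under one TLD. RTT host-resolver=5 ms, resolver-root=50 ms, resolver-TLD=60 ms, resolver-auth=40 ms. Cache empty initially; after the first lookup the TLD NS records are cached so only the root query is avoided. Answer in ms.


Lookup 1 (cold cache): local + root + TLD + auth = 5 + 50 + 60 + 40 = 155 ms
Lookups 2..3 (TLD NS cached -> skip root; new domain -> still ask TLD and auth): local + TLD + auth = 5 + 60 + 40 = 105 ms each
Remaining 2 lookups: 2 * 105 = 210 ms
Total = 155 + 210 = 365 ms

365


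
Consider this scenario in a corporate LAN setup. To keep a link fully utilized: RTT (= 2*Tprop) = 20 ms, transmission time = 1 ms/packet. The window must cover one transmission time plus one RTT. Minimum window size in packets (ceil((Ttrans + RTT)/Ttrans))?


Given: Ttrans = 1 ms, RTT = 20 ms (= 2 * Tprop, Tprop = 10 ms)
Time until first ACK returns = Ttrans + RTT = 1 + 20 = 21 ms
Need W * Ttrans >= Ttrans + RTT  ->  W >= (Ttrans + RTT) / Ttrans
(Ttrans + RTT) / Ttrans = 21 / 1 = 21
W_min = ceil(21) = 21

21


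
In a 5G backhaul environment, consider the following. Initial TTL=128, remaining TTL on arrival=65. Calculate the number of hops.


Given: initial TTL = 128, received TTL = 65
Hops = initial TTL - received TTL
Hops = 128 - 65 = 63

63


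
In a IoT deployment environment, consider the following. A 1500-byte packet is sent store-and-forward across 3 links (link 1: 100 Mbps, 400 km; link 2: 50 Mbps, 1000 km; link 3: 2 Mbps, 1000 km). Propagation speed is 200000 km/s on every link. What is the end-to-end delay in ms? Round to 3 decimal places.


Packet = 1500 bytes = 12000 bits. Store-and-forward: sum (t_trans + t_prop) per link.
Link 1: t_trans = 12000/(100*10^6) s = 0.1200 ms; t_prop = 400/200000 s = 2.0000 ms; subtotal = 2.1200 ms
Link 2: t_trans = 12000/(50*10^6) s = 0.2400 ms; t_prop = 1000/200000 s = 5.0000 ms; subtotal = 5.2400 ms
Link 3: t_trans = 12000/(2*10^6) s = 6.0000 ms; t_prop = 1000/200000 s = 5.0000 ms; subtotal = 11.0000 ms
End-to-end = 2.1200 + 5.2400 + 11.0000 = 18.3600 ms -> 18.360 ms (3 dp)

18.360
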